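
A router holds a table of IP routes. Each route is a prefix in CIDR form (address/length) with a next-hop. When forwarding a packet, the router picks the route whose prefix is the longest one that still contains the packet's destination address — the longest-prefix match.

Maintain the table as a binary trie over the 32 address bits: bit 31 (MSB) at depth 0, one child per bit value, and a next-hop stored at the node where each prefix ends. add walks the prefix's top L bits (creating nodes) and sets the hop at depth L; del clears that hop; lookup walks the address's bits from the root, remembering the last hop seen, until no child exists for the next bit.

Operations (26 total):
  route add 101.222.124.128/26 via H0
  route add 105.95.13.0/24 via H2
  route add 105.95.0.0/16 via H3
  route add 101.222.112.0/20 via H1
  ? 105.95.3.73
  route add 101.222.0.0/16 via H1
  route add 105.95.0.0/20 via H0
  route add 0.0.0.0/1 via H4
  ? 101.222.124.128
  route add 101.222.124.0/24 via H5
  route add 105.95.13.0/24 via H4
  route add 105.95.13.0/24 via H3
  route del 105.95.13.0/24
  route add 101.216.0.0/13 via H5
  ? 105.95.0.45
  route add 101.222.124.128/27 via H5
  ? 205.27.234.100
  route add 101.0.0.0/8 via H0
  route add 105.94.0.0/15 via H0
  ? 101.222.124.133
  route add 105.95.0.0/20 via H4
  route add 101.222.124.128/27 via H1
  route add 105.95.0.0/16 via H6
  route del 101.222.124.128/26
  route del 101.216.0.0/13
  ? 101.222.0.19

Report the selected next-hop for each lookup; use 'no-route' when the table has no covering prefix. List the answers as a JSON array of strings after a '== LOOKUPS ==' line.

Process each operation:
  + 101.222.124.128/26 (H0) depth=26
  + 105.95.13.0/24 (H2) depth=24
  + 105.95.0.0/16 (H3) depth=16
  + 101.222.112.0/20 (H1) depth=20
  ? 105.95.3.73  path d0:-→d1:-→d2:-→d3:-→d4:-→d5:-→d6:-→d7:-→d8:-→d9:-→d10:-→d11:-→d12:-→d13:-→d14:-→d15:-→d16:H3→d17:-→d18:-→d19:-→d20:-  best=H3
  + 101.222.0.0/16 (H1) depth=16
  + 105.95.0.0/20 (H0) depth=20
  + 0.0.0.0/1 (H4) depth=1
  ? 101.222.124.128  path d0:-→d1:H4→d2:-→d3:-→d4:-→d5:-→d6:-→d7:-→d8:-→d9:-→d10:-→d11:-→d12:-→d13:-→d14:-→d15:-→d16:H1→d17:-→d18:-→d19:-→d20:H1→d21:-→d22:-→d23:-→d24:-→d25:-→d26:H0  best=H0
  + 101.222.124.0/24 (H5) depth=24
  + 105.95.13.0/24 (H4) depth=24
  + 105.95.13.0/24 (H3) depth=24
  del 105.95.13.0/24 (clear depth 24)
  + 101.216.0.0/13 (H5) depth=13
  ? 105.95.0.45  path d0:-→d1:H4→d2:-→d3:-→d4:-→d5:-→d6:-→d7:-→d8:-→d9:-→d10:-→d11:-→d12:-→d13:-→d14:-→d15:-→d16:H3→d17:-→d18:-→d19:-→d20:H0  best=H0
  + 101.222.124.128/27 (H5) depth=27
  ? 205.27.234.100  path d0:-  best=no-route
  + 101.0.0.0/8 (H0) depth=8
  + 105.94.0.0/15 (H0) depth=15
  ? 101.222.124.133  path d0:-→d1:H4→d2:-→d3:-→d4:-→d5:-→d6:-→d7:-→d8:H0→d9:-→d10:-→d11:-→d12:-→d13:H5→d14:-→d15:-→d16:H1→d17:-→d18:-→d19:-→d20:H1→d21:-→d22:-→d23:-→d24:H5→d25:-→d26:H0→d27:H5  best=H5
  + 105.95.0.0/20 (H4) depth=20
  + 101.222.124.128/27 (H1) depth=27
  + 105.95.0.0/16 (H6) depth=16
  del 101.222.124.128/26 (clear depth 26)
  del 101.216.0.0/13 (clear depth 13)
  ? 101.222.0.19  path d0:-→d1:H4→d2:-→d3:-→d4:-→d5:-→d6:-→d7:-→d8:H0→d9:-→d10:-→d11:-→d12:-→d13:-→d14:-→d15:-→d16:H1→d17:-  best=H1

== LOOKUPS ==
["H3","H0","H0","no-route","H5","H1"]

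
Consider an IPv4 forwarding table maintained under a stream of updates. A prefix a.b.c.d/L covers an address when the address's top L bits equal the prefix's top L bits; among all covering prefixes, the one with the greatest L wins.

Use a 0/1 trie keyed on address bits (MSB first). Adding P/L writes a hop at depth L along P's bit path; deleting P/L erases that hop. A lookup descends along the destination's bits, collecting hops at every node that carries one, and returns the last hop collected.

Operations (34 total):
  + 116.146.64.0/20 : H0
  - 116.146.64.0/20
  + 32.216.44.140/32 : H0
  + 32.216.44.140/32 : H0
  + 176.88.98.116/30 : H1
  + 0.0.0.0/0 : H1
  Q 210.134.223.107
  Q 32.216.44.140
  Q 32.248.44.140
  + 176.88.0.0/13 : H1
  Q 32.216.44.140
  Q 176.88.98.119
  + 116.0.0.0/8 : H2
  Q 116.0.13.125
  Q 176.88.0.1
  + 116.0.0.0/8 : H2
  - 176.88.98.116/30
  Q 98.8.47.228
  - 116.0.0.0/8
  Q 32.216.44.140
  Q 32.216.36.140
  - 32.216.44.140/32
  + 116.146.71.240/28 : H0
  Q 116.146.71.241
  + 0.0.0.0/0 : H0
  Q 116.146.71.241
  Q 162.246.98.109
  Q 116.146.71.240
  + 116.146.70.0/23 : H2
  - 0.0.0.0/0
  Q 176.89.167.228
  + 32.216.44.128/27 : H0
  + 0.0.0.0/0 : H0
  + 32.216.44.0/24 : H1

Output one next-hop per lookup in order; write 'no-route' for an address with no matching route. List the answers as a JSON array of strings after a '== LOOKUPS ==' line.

Trace:
  add 116.146.64.0/20 -> H0 at depth 20
  del 116.146.64.0/20 (clear depth 20)
  add 32.216.44.140/32 -> H0 at depth 32
  add 32.216.44.140/32 -> H0 at depth 32
  add 176.88.98.116/30 -> H1 at depth 30
  add 0.0.0.0/0 -> H1 at depth 0
  lookup 210.134.223.107: bits 1 walk d0:H1→d1:- -> H1
  lookup 32.216.44.140: bits 00100000110110000010110010001100 walk d0:H1→d1:-→d2:-→d3:-→d4:-→d5:-→d6:-→d7:-→d8:-→d9:-→d10:-→d11:-→d12:-→d13:-→d14:-→d15:-→d16:-→d17:-→d18:-→d19:-→d20:-→d21:-→d22:-→d23:-→d24:-→d25:-→d26:-→d27:-→d28:-→d29:-→d30:-→d31:-→d32:H0 -> H0
  lookup 32.248.44.140: bits 0010000011 walk d0:H1→d1:-→d2:-→d3:-→d4:-→d5:-→d6:-→d7:-→d8:-→d9:-→d10:- -> H1
  add 176.88.0.0/13 -> H1 at depth 13
  lookup 32.216.44.140: bits 00100000110110000010110010001100 walk d0:H1→d1:-→d2:-→d3:-→d4:-→d5:-→d6:-→d7:-→d8:-→d9:-→d10:-→d11:-→d12:-→d13:-→d14:-→d15:-→d16:-→d17:-→d18:-→d19:-→d20:-→d21:-→d22:-→d23:-→d24:-→d25:-→d26:-→d27:-→d28:-→d29:-→d30:-→d31:-→d32:H0 -> H0
  lookup 176.88.98.119: bits 101100000101100001100010011101 walk d0:H1→d1:-→d2:-→d3:-→d4:-→d5:-→d6:-→d7:-→d8:-→d9:-→d10:-→d11:-→d12:-→d13:H1→d14:-→d15:-→d16:-→d17:-→d18:-→d19:-→d20:-→d21:-→d22:-→d23:-→d24:-→d25:-→d26:-→d27:-→d28:-→d29:-→d30:H1 -> H1
  add 116.0.0.0/8 -> H2 at depth 8
  lookup 116.0.13.125: bits 01110100 walk d0:H1→d1:-→d2:-→d3:-→d4:-→d5:-→d6:-→d7:-→d8:H2 -> H2
  lookup 176.88.0.1: bits 10110000010110000 walk d0:H1→d1:-→d2:-→d3:-→d4:-→d5:-→d6:-→d7:-→d8:-→d9:-→d10:-→d11:-→d12:-→d13:H1→d14:-→d15:-→d16:-→d17:- -> H1
  add 116.0.0.0/8 -> H2 at depth 8
  del 176.88.98.116/30 (clear depth 30)
  lookup 98.8.47.228: bits 011 walk d0:H1→d1:-→d2:-→d3:- -> H1
  del 116.0.0.0/8 (clear depth 8)
  lookup 32.216.44.140: bits 00100000110110000010110010001100 walk d0:H1→d1:-→d2:-→d3:-→d4:-→d5:-→d6:-→d7:-→d8:-→d9:-→d10:-→d11:-→d12:-→d13:-→d14:-→d15:-→d16:-→d17:-→d18:-→d19:-→d20:-→d21:-→d22:-→d23:-→d24:-→d25:-→d26:-→d27:-→d28:-→d29:-→d30:-→d31:-→d32:H0 -> H0
  lookup 32.216.36.140: bits 00100000110110000010 walk d0:H1→d1:-→d2:-→d3:-→d4:-→d5:-→d6:-→d7:-→d8:-→d9:-→d10:-→d11:-→d12:-→d13:-→d14:-→d15:-→d16:-→d17:-→d18:-→d19:-→d20:- -> H1
  del 32.216.44.140/32 (clear depth 32)
  add 116.146.71.240/28 -> H0 at depth 28
  lookup 116.146.71.241: bits 0111010010010010010001111111 walk d0:H1→d1:-→d2:-→d3:-→d4:-→d5:-→d6:-→d7:-→d8:-→d9:-→d10:-→d11:-→d12:-→d13:-→d14:-→d15:-→d16:-→d17:-→d18:-→d19:-→d20:-→d21:-→d22:-→d23:-→d24:-→d25:-→d26:-→d27:-→d28:H0 -> H0
  add 0.0.0.0/0 -> H0 at depth 0
  lookup 116.146.71.241: bits 0111010010010010010001111111 walk d0:H0→d1:-→d2:-→d3:-→d4:-→d5:-→d6:-→d7:-→d8:-→d9:-→d10:-→d11:-→d12:-→d13:-→d14:-→d15:-→d16:-→d17:-→d18:-→d19:-→d20:-→d21:-→d22:-→d23:-→d24:-→d25:-→d26:-→d27:-→d28:H0 -> H0
  lookup 162.246.98.109: bits 101 walk d0:H0→d1:-→d2:-→d3:- -> H0
  lookup 116.146.71.240: bits 0111010010010010010001111111 walk d0:H0→d1:-→d2:-→d3:-→d4:-→d5:-→d6:-→d7:-→d8:-→d9:-→d10:-→d11:-→d12:-→d13:-→d14:-→d15:-→d16:-→d17:-→d18:-→d19:-→d20:-→d21:-→d22:-→d23:-→d24:-→d25:-→d26:-→d27:-→d28:H0 -> H0
  add 116.146.70.0/23 -> H2 at depth 23
  del 0.0.0.0/0 (clear depth 0)
  lookup 176.89.167.228: bits 101100000101100 walk d0:-→d1:-→d2:-→d3:-→d4:-→d5:-→d6:-→d7:-→d8:-→d9:-→d10:-→d11:-→d12:-→d13:H1→d14:-→d15:- -> H1
  add 32.216.44.128/27 -> H0 at depth 27
  add 0.0.0.0/0 -> H0 at depth 0
  add 32.216.44.0/24 -> H1 at depth 24

== LOOKUPS ==
["H1","H0","H1","H0","H1","H2","H1","H1","H0","H1","H0","H0","H0","H0","H1"]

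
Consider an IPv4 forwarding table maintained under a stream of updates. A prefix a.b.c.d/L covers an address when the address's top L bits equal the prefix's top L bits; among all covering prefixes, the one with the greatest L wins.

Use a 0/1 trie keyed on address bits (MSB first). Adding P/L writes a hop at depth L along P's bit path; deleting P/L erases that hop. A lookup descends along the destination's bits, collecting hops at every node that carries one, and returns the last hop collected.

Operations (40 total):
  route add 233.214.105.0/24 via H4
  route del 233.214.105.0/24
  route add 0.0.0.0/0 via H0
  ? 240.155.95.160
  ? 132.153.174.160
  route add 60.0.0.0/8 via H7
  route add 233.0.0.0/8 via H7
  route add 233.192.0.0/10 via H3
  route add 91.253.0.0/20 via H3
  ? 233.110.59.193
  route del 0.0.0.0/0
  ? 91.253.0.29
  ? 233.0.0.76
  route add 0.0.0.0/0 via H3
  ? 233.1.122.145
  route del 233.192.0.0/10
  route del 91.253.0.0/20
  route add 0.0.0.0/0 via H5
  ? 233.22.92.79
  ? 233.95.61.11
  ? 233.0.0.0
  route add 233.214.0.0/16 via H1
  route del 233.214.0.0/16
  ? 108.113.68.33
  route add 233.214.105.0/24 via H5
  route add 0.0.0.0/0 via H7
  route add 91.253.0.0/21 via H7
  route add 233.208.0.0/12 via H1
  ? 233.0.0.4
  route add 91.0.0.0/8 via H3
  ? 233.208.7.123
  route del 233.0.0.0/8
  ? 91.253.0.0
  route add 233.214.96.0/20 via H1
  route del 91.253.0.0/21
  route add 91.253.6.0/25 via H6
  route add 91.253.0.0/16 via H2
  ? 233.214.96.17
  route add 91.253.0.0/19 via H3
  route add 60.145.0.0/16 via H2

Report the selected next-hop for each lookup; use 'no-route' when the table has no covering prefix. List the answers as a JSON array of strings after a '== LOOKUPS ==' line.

Apply in order:
  + 233.214.105.0/24 (H4) depth=24
  - 233.214.105.0/24 clear@24
  + 0.0.0.0/0 (H0) depth=0
  lookup 240.155.95.160: bits 111 walk d0:H0→d1:-→d2:-→d3:- -> H0
  lookup 132.153.174.160: bits 1 walk d0:H0→d1:- -> H0
  + 60.0.0.0/8 (H7) depth=8
  + 233.0.0.0/8 (H7) depth=8
  + 233.192.0.0/10 (H3) depth=10
  + 91.253.0.0/20 (H3) depth=20
  lookup 233.110.59.193: bits 11101001 walk d0:H0→d1:-→d2:-→d3:-→d4:-→d5:-→d6:-→d7:-→d8:H7 -> H7
  - 0.0.0.0/0 clear@0
  lookup 91.253.0.29: bits 01011011111111010000 walk d0:-→d1:-→d2:-→d3:-→d4:-→d5:-→d6:-→d7:-→d8:-→d9:-→d10:-→d11:-→d12:-→d13:-→d14:-→d15:-→d16:-→d17:-→d18:-→d19:-→d20:H3 -> H3
  lookup 233.0.0.76: bits 11101001 walk d0:-→d1:-→d2:-→d3:-→d4:-→d5:-→d6:-→d7:-→d8:H7 -> H7
  + 0.0.0.0/0 (H3) depth=0
  lookup 233.1.122.145: bits 11101001 walk d0:H3→d1:-→d2:-→d3:-→d4:-→d5:-→d6:-→d7:-→d8:H7 -> H7
  - 233.192.0.0/10 clear@10
  - 91.253.0.0/20 clear@20
  + 0.0.0.0/0 (H5) depth=0
  lookup 233.22.92.79: bits 11101001 walk d0:H5→d1:-→d2:-→d3:-→d4:-→d5:-→d6:-→d7:-→d8:H7 -> H7
  lookup 233.95.61.11: bits 11101001 walk d0:H5→d1:-→d2:-→d3:-→d4:-→d5:-→d6:-→d7:-→d8:H7 -> H7
  lookup 233.0.0.0: bits 11101001 walk d0:H5→d1:-→d2:-→d3:-→d4:-→d5:-→d6:-→d7:-→d8:H7 -> H7
  + 233.214.0.0/16 (H1) depth=16
  - 233.214.0.0/16 clear@16
  lookup 108.113.68.33: bits 01 walk d0:H5→d1:-→d2:- -> H5
  + 233.214.105.0/24 (H5) depth=24
  + 0.0.0.0/0 (H7) depth=0
  + 91.253.0.0/21 (H7) depth=21
  + 233.208.0.0/12 (H1) depth=12
  lookup 233.0.0.4: bits 11101001 walk d0:H7→d1:-→d2:-→d3:-→d4:-→d5:-→d6:-→d7:-→d8:H7 -> H7
  + 91.0.0.0/8 (H3) depth=8
  lookup 233.208.7.123: bits 1110100111010 walk d0:H7→d1:-→d2:-→d3:-→d4:-→d5:-→d6:-→d7:-→d8:H7→d9:-→d10:-→d11:-→d12:H1→d13:- -> H1
  - 233.0.0.0/8 clear@8
  lookup 91.253.0.0: bits 010110111111110100000 walk d0:H7→d1:-→d2:-→d3:-→d4:-→d5:-→d6:-→d7:-→d8:H3→d9:-→d10:-→d11:-→d12:-→d13:-→d14:-→d15:-→d16:-→d17:-→d18:-→d19:-→d20:-→d21:H7 -> H7
  + 233.214.96.0/20 (H1) depth=20
  - 91.253.0.0/21 clear@21
  + 91.253.6.0/25 (H6) depth=25
  + 91.253.0.0/16 (H2) depth=16
  lookup 233.214.96.17: bits 11101001110101100110 walk d0:H7→d1:-→d2:-→d3:-→d4:-→d5:-→d6:-→d7:-→d8:-→d9:-→d10:-→d11:-→d12:H1→d13:-→d14:-→d15:-→d16:-→d17:-→d18:-→d19:-→d20:H1 -> H1
  + 91.253.0.0/19 (H3) depth=19
  + 60.145.0.0/16 (H2) depth=16

== LOOKUPS ==
["H0","H0","H7","H3","H7","H7","H7","H7","H7","H5","H7","H1","H7","H1"]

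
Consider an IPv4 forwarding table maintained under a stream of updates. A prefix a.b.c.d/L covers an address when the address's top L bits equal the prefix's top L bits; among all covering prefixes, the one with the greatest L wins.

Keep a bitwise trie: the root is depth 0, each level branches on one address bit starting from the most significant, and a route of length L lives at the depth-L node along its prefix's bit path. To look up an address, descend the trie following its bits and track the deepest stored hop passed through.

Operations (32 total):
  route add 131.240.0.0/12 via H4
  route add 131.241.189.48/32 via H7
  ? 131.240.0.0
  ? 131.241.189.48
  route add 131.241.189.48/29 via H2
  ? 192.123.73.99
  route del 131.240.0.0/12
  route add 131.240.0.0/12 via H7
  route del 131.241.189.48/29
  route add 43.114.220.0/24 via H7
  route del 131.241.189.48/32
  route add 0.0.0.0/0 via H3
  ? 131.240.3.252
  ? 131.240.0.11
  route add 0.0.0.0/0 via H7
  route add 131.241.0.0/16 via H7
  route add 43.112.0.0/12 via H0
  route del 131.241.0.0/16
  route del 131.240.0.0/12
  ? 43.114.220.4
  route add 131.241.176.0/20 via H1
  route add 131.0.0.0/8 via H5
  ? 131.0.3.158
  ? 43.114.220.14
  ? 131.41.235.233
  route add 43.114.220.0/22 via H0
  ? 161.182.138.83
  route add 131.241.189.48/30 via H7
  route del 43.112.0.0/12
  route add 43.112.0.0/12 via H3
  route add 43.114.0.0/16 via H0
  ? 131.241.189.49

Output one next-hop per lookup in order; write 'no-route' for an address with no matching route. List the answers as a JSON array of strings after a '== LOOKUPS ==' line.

Apply in order:
  + 131.240.0.0/12 (H4) depth=12
  + 131.241.189.48/32 (H7) depth=32
  ? 131.240.0.0  path d0:-→d1:-→d2:-→d3:-→d4:-→d5:-→d6:-→d7:-→d8:-→d9:-→d10:-→d11:-→d12:H4→d13:-→d14:-→d15:-  best=H4
  ? 131.241.189.48  path d0:-→d1:-→d2:-→d3:-→d4:-→d5:-→d6:-→d7:-→d8:-→d9:-→d10:-→d11:-→d12:H4→d13:-→d14:-→d15:-→d16:-→d17:-→d18:-→d19:-→d20:-→d21:-→d22:-→d23:-→d24:-→d25:-→d26:-→d27:-→d28:-→d29:-→d30:-→d31:-→d32:H7  best=H7
  + 131.241.189.48/29 (H2) depth=29
  ? 192.123.73.99  path d0:-→d1:-  best=no-route
  - 131.240.0.0/12 clear@12
  + 131.240.0.0/12 (H7) depth=12
  - 131.241.189.48/29 clear@29
  + 43.114.220.0/24 (H7) depth=24
  - 131.241.189.48/32 clear@32
  + 0.0.0.0/0 (H3) depth=0
  ? 131.240.3.252  path d0:H3→d1:-→d2:-→d3:-→d4:-→d5:-→d6:-→d7:-→d8:-→d9:-→d10:-→d11:-→d12:H7→d13:-→d14:-→d15:-  best=H7
  ? 131.240.0.11  path d0:H3→d1:-→d2:-→d3:-→d4:-→d5:-→d6:-→d7:-→d8:-→d9:-→d10:-→d11:-→d12:H7→d13:-→d14:-→d15:-  best=H7
  + 0.0.0.0/0 (H7) depth=0
  + 131.241.0.0/16 (H7) depth=16
  + 43.112.0.0/12 (H0) depth=12
  - 131.241.0.0/16 clear@16
  - 131.240.0.0/12 clear@12
  ? 43.114.220.4  path d0:H7→d1:-→d2:-→d3:-→d4:-→d5:-→d6:-→d7:-→d8:-→d9:-→d10:-→d11:-→d12:H0→d13:-→d14:-→d15:-→d16:-→d17:-→d18:-→d19:-→d20:-→d21:-→d22:-→d23:-→d24:H7  best=H7
  + 131.241.176.0/20 (H1) depth=20
  + 131.0.0.0/8 (H5) depth=8
  ? 131.0.3.158  path d0:H7→d1:-→d2:-→d3:-→d4:-→d5:-→d6:-→d7:-→d8:H5  best=H5
  ? 43.114.220.14  path d0:H7→d1:-→d2:-→d3:-→d4:-→d5:-→d6:-→d7:-→d8:-→d9:-→d10:-→d11:-→d12:H0→d13:-→d14:-→d15:-→d16:-→d17:-→d18:-→d19:-→d20:-→d21:-→d22:-→d23:-→d24:H7  best=H7
  ? 131.41.235.233  path d0:H7→d1:-→d2:-→d3:-→d4:-→d5:-→d6:-→d7:-→d8:H5  best=H5
  + 43.114.220.0/22 (H0) depth=22
  ? 161.182.138.83  path d0:H7→d1:-→d2:-  best=H7
  + 131.241.189.48/30 (H7) depth=30
  - 43.112.0.0/12 clear@12
  + 43.112.0.0/12 (H3) depth=12
  + 43.114.0.0/16 (H0) depth=16
  ? 131.241.189.49  path d0:H7→d1:-→d2:-→d3:-→d4:-→d5:-→d6:-→d7:-→d8:H5→d9:-→d10:-→d11:-→d12:-→d13:-→d14:-→d15:-→d16:-→d17:-→d18:-→d19:-→d20:H1→d21:-→d22:-→d23:-→d24:-→d25:-→d26:-→d27:-→d28:-→d29:-→d30:H7→d31:-  best=H7

== LOOKUPS ==
["H4","H7","no-route","H7","H7","H7","H5","H7","H5","H7","H7"]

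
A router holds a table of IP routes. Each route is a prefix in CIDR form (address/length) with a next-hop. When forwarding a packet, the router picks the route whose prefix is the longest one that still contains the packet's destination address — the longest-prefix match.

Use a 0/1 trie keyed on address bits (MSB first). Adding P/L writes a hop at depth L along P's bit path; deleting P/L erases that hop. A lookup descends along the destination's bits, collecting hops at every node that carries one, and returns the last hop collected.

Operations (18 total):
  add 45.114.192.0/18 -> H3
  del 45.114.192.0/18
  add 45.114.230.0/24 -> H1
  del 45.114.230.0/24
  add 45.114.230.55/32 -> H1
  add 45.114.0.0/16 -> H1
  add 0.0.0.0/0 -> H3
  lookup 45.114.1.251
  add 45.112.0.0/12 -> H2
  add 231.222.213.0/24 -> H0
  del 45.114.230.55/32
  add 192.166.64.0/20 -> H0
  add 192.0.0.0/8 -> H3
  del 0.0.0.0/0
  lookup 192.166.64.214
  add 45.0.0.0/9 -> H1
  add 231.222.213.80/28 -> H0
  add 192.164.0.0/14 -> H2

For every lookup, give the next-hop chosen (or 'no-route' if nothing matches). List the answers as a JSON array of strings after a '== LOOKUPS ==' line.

Trace:
  add 45.114.192.0/18 -> H3 at depth 18
  - 45.114.192.0/18 clear@18
  add 45.114.230.0/24 -> H1 at depth 24
  - 45.114.230.0/24 clear@24
  add 45.114.230.55/32 -> H1 at depth 32
  add 45.114.0.0/16 -> H1 at depth 16
  add 0.0.0.0/0 -> H3 at depth 0
  lookup 45.114.1.251: bits 0010110101110010 walk d0:H3→d1:-→d2:-→d3:-→d4:-→d5:-→d6:-→d7:-→d8:-→d9:-→d10:-→d11:-→d12:-→d13:-→d14:-→d15:-→d16:H1 -> H1
  add 45.112.0.0/12 -> H2 at depth 12
  add 231.222.213.0/24 -> H0 at depth 24
  - 45.114.230.55/32 clear@32
  add 192.166.64.0/20 -> H0 at depth 20
  add 192.0.0.0/8 -> H3 at depth 8
  - 0.0.0.0/0 clear@0
  lookup 192.166.64.214: bits 11000000101001100100 walk d0:-→d1:-→d2:-→d3:-→d4:-→d5:-→d6:-→d7:-→d8:H3→d9:-→d10:-→d11:-→d12:-→d13:-→d14:-→d15:-→d16:-→d17:-→d18:-→d19:-→d20:H0 -> H0
  add 45.0.0.0/9 -> H1 at depth 9
  add 231.222.213.80/28 -> H0 at depth 28
  add 192.164.0.0/14 -> H2 at depth 14

== LOOKUPS ==
["H1","H0"]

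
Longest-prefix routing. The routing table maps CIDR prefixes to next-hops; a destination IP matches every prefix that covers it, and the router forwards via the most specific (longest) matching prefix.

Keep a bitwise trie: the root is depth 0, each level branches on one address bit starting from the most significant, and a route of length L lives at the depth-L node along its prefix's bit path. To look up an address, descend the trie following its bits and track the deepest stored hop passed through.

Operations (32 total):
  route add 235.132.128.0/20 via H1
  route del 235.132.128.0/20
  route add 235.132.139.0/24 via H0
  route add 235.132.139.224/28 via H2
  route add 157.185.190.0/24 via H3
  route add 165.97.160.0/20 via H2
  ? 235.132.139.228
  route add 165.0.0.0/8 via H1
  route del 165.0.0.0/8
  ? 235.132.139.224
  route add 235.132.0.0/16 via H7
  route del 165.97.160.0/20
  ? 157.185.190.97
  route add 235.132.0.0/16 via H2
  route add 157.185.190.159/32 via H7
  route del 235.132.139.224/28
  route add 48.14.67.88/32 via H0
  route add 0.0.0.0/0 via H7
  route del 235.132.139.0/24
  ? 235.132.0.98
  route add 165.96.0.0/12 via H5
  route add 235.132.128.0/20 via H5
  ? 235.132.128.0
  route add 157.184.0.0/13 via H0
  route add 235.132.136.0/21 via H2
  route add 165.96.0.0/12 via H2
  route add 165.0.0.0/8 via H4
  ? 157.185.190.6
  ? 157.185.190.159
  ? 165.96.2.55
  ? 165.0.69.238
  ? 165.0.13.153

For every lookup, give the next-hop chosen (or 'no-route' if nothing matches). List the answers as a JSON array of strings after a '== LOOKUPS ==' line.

Process each operation:
  add 235.132.128.0/20 -> H1 at depth 20
  - 235.132.128.0/20 clear@20
  add 235.132.139.0/24 -> H0 at depth 24
  add 235.132.139.224/28 -> H2 at depth 28
  add 157.185.190.0/24 -> H3 at depth 24
  add 165.97.160.0/20 -> H2 at depth 20
  lookup 235.132.139.228: bits 1110101110000100100010111110 walk d0:-→d1:-→d2:-→d3:-→d4:-→d5:-→d6:-→d7:-→d8:-→d9:-→d10:-→d11:-→d12:-→d13:-→d14:-→d15:-→d16:-→d17:-→d18:-→d19:-→d20:-→d21:-→d22:-→d23:-→d24:H0→d25:-→d26:-→d27:-→d28:H2 -> H2
  add 165.0.0.0/8 -> H1 at depth 8
  - 165.0.0.0/8 clear@8
  lookup 235.132.139.224: bits 1110101110000100100010111110 walk d0:-→d1:-→d2:-→d3:-→d4:-→d5:-→d6:-→d7:-→d8:-→d9:-→d10:-→d11:-→d12:-→d13:-→d14:-→d15:-→d16:-→d17:-→d18:-→d19:-→d20:-→d21:-→d22:-→d23:-→d24:H0→d25:-→d26:-→d27:-→d28:H2 -> H2
  add 235.132.0.0/16 -> H7 at depth 16
  - 165.97.160.0/20 clear@20
  lookup 157.185.190.97: bits 100111011011100110111110 walk d0:-→d1:-→d2:-→d3:-→d4:-→d5:-→d6:-→d7:-→d8:-→d9:-→d10:-→d11:-→d12:-→d13:-→d14:-→d15:-→d16:-→d17:-→d18:-→d19:-→d20:-→d21:-→d22:-→d23:-→d24:H3 -> H3
  add 235.132.0.0/16 -> H2 at depth 16
  add 157.185.190.159/32 -> H7 at depth 32
  - 235.132.139.224/28 clear@28
  add 48.14.67.88/32 -> H0 at depth 32
  add 0.0.0.0/0 -> H7 at depth 0
  - 235.132.139.0/24 clear@24
  lookup 235.132.0.98: bits 1110101110000100 walk d0:H7→d1:-→d2:-→d3:-→d4:-→d5:-→d6:-→d7:-→d8:-→d9:-→d10:-→d11:-→d12:-→d13:-→d14:-→d15:-→d16:H2 -> H2
  add 165.96.0.0/12 -> H5 at depth 12
  add 235.132.128.0/20 -> H5 at depth 20
  lookup 235.132.128.0: bits 11101011100001001000 walk d0:H7→d1:-→d2:-→d3:-→d4:-→d5:-→d6:-→d7:-→d8:-→d9:-→d10:-→d11:-→d12:-→d13:-→d14:-→d15:-→d16:H2→d17:-→d18:-→d19:-→d20:H5 -> H5
  add 157.184.0.0/13 -> H0 at depth 13
  add 235.132.136.0/21 -> H2 at depth 21
  add 165.96.0.0/12 -> H2 at depth 12
  add 165.0.0.0/8 -> H4 at depth 8
  lookup 157.185.190.6: bits 100111011011100110111110 walk d0:H7→d1:-→d2:-→d3:-→d4:-→d5:-→d6:-→d7:-→d8:-→d9:-→d10:-→d11:-→d12:-→d13:H0→d14:-→d15:-→d16:-→d17:-→d18:-→d19:-→d20:-→d21:-→d22:-→d23:-→d24:H3 -> H3
  lookup 157.185.190.159: bits 10011101101110011011111010011111 walk d0:H7→d1:-→d2:-→d3:-→d4:-→d5:-→d6:-→d7:-→d8:-→d9:-→d10:-→d11:-→d12:-→d13:H0→d14:-→d15:-→d16:-→d17:-→d18:-→d19:-→d20:-→d21:-→d22:-→d23:-→d24:H3→d25:-→d26:-→d27:-→d28:-→d29:-→d30:-→d31:-→d32:H7 -> H7
  lookup 165.96.2.55: bits 101001010110000 walk d0:H7→d1:-→d2:-→d3:-→d4:-→d5:-→d6:-→d7:-→d8:H4→d9:-→d10:-→d11:-→d12:H2→d13:-→d14:-→d15:- -> H2
  lookup 165.0.69.238: bits 101001010 walk d0:H7→d1:-→d2:-→d3:-→d4:-→d5:-→d6:-→d7:-→d8:H4→d9:- -> H4
  lookup 165.0.13.153: bits 101001010 walk d0:H7→d1:-→d2:-→d3:-→d4:-→d5:-→d6:-→d7:-→d8:H4→d9:- -> H4

== LOOKUPS ==
["H2","H2","H3","H2","H5","H3","H7","H2","H4","H4"]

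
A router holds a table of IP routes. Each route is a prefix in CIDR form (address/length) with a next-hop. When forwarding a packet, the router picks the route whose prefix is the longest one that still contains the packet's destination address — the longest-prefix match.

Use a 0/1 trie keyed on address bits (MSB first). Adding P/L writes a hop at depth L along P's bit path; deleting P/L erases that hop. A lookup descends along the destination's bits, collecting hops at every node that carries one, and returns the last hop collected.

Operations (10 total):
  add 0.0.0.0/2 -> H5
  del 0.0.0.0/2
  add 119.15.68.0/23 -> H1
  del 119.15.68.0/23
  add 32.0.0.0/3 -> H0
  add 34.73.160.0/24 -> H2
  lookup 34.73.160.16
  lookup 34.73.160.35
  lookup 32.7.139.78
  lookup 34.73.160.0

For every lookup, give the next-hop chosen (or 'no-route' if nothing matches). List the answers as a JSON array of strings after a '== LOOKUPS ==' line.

Apply in order:
  + 0.0.0.0/2 (H5) depth=2
  - 0.0.0.0/2 clear@2
  + 119.15.68.0/23 (H1) depth=23
  - 119.15.68.0/23 clear@23
  + 32.0.0.0/3 (H0) depth=3
  + 34.73.160.0/24 (H2) depth=24
  lookup 34.73.160.16: bits 001000100100100110100000 walk d0:-→d1:-→d2:-→d3:H0→d4:-→d5:-→d6:-→d7:-→d8:-→d9:-→d10:-→d11:-→d12:-→d13:-→d14:-→d15:-→d16:-→d17:-→d18:-→d19:-→d20:-→d21:-→d22:-→d23:-→d24:H2 -> H2
  lookup 34.73.160.35: bits 001000100100100110100000 walk d0:-→d1:-→d2:-→d3:H0→d4:-→d5:-→d6:-→d7:-→d8:-→d9:-→d10:-→d11:-→d12:-→d13:-→d14:-→d15:-→d16:-→d17:-→d18:-→d19:-→d20:-→d21:-→d22:-→d23:-→d24:H2 -> H2
  lookup 32.7.139.78: bits 001000 walk d0:-→d1:-→d2:-→d3:H0→d4:-→d5:-→d6:- -> H0
  lookup 34.73.160.0: bits 001000100100100110100000 walk d0:-→d1:-→d2:-→d3:H0→d4:-→d5:-→d6:-→d7:-→d8:-→d9:-→d10:-→d11:-→d12:-→d13:-→d14:-→d15:-→d16:-→d17:-→d18:-→d19:-→d20:-→d21:-→d22:-→d23:-→d24:H2 -> H2

== LOOKUPS ==
["H2","H2","H0","H2"]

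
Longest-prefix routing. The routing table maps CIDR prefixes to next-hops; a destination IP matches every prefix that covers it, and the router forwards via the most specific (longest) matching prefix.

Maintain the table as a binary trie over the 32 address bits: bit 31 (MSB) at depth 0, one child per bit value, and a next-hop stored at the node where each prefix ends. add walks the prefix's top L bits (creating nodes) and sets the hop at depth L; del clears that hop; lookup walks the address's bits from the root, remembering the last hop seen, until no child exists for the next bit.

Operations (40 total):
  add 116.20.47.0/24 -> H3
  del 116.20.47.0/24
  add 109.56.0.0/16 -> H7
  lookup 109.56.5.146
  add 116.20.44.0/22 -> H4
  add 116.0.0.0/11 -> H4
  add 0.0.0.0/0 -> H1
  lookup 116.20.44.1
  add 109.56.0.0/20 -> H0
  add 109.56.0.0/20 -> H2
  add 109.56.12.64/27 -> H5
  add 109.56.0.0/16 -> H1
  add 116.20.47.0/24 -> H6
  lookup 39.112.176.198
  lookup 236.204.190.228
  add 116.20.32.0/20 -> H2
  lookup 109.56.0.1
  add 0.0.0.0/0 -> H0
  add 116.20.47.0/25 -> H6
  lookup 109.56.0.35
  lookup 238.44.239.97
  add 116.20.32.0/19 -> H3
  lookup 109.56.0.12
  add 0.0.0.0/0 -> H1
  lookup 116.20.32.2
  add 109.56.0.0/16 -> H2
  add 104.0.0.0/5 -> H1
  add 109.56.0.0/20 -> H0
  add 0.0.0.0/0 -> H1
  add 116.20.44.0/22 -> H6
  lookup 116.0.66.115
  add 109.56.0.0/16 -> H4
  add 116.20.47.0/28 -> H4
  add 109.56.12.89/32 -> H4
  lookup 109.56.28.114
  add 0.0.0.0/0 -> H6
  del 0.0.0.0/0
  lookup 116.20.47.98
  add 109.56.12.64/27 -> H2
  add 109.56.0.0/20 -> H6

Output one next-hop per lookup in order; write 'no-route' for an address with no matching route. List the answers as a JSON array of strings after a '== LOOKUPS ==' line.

Apply in order:
  add 116.20.47.0/24 -> H3 at depth 24
  del 116.20.47.0/24 (clear depth 24)
  add 109.56.0.0/16 -> H7 at depth 16
  lookup 109.56.5.146: bits 0110110100111000 walk d0:-→d1:-→d2:-→d3:-→d4:-→d5:-→d6:-→d7:-→d8:-→d9:-→d10:-→d11:-→d12:-→d13:-→d14:-→d15:-→d16:H7 -> H7
  add 116.20.44.0/22 -> H4 at depth 22
  add 116.0.0.0/11 -> H4 at depth 11
  add 0.0.0.0/0 -> H1 at depth 0
  lookup 116.20.44.1: bits 0111010000010100001011 walk d0:H1→d1:-→d2:-→d3:-→d4:-→d5:-→d6:-→d7:-→d8:-→d9:-→d10:-→d11:H4→d12:-→d13:-→d14:-→d15:-→d16:-→d17:-→d18:-→d19:-→d20:-→d21:-→d22:H4 -> H4
  add 109.56.0.0/20 -> H0 at depth 20
  add 109.56.0.0/20 -> H2 at depth 20
  add 109.56.12.64/27 -> H5 at depth 27
  add 109.56.0.0/16 -> H1 at depth 16
  add 116.20.47.0/24 -> H6 at depth 24
  lookup 39.112.176.198: bits 0 walk d0:H1→d1:- -> H1
  lookup 236.204.190.228: bits ε walk d0:H1 -> H1
  add 116.20.32.0/20 -> H2 at depth 20
  lookup 109.56.0.1: bits 01101101001110000000 walk d0:H1→d1:-→d2:-→d3:-→d4:-→d5:-→d6:-→d7:-→d8:-→d9:-→d10:-→d11:-→d12:-→d13:-→d14:-→d15:-→d16:H1→d17:-→d18:-→d19:-→d20:H2 -> H2
  add 0.0.0.0/0 -> H0 at depth 0
  add 116.20.47.0/25 -> H6 at depth 25
  lookup 109.56.0.35: bits 01101101001110000000 walk d0:H0→d1:-→d2:-→d3:-→d4:-→d5:-→d6:-→d7:-→d8:-→d9:-→d10:-→d11:-→d12:-→d13:-→d14:-→d15:-→d16:H1→d17:-→d18:-→d19:-→d20:H2 -> H2
  lookup 238.44.239.97: bits ε walk d0:H0 -> H0
  add 116.20.32.0/19 -> H3 at depth 19
  lookup 109.56.0.12: bits 01101101001110000000 walk d0:H0→d1:-→d2:-→d3:-→d4:-→d5:-→d6:-→d7:-→d8:-→d9:-→d10:-→d11:-→d12:-→d13:-→d14:-→d15:-→d16:H1→d17:-→d18:-→d19:-→d20:H2 -> H2
  add 0.0.0.0/0 -> H1 at depth 0
  lookup 116.20.32.2: bits 01110100000101000010 walk d0:H1→d1:-→d2:-→d3:-→d4:-→d5:-→d6:-→d7:-→d8:-→d9:-→d10:-→d11:H4→d12:-→d13:-→d14:-→d15:-→d16:-→d17:-→d18:-→d19:H3→d20:H2 -> H2
  add 109.56.0.0/16 -> H2 at depth 16
  add 104.0.0.0/5 -> H1 at depth 5
  add 109.56.0.0/20 -> H0 at depth 20
  add 0.0.0.0/0 -> H1 at depth 0
  add 116.20.44.0/22 -> H6 at depth 22
  lookup 116.0.66.115: bits 01110100000 walk d0:H1→d1:-→d2:-→d3:-→d4:-→d5:-→d6:-→d7:-→d8:-→d9:-→d10:-→d11:H4 -> H4
  add 109.56.0.0/16 -> H4 at depth 16
  add 116.20.47.0/28 -> H4 at depth 28
  add 109.56.12.89/32 -> H4 at depth 32
  lookup 109.56.28.114: bits 0110110100111000000 walk d0:H1→d1:-→d2:-→d3:-→d4:-→d5:H1→d6:-→d7:-→d8:-→d9:-→d10:-→d11:-→d12:-→d13:-→d14:-→d15:-→d16:H4→d17:-→d18:-→d19:- -> H4
  add 0.0.0.0/0 -> H6 at depth 0
  del 0.0.0.0/0 (clear depth 0)
  lookup 116.20.47.98: bits 0111010000010100001011110 walk d0:-→d1:-→d2:-→d3:-→d4:-→d5:-→d6:-→d7:-→d8:-→d9:-→d10:-→d11:H4→d12:-→d13:-→d14:-→d15:-→d16:-→d17:-→d18:-→d19:H3→d20:H2→d21:-→d22:H6→d23:-→d24:H6→d25:H6 -> H6
  add 109.56.12.64/27 -> H2 at depth 27
  add 109.56.0.0/20 -> H6 at depth 20

== LOOKUPS ==
["H7","H4","H1","H1","H2","H2","H0","H2","H2","H4","H4","H6"]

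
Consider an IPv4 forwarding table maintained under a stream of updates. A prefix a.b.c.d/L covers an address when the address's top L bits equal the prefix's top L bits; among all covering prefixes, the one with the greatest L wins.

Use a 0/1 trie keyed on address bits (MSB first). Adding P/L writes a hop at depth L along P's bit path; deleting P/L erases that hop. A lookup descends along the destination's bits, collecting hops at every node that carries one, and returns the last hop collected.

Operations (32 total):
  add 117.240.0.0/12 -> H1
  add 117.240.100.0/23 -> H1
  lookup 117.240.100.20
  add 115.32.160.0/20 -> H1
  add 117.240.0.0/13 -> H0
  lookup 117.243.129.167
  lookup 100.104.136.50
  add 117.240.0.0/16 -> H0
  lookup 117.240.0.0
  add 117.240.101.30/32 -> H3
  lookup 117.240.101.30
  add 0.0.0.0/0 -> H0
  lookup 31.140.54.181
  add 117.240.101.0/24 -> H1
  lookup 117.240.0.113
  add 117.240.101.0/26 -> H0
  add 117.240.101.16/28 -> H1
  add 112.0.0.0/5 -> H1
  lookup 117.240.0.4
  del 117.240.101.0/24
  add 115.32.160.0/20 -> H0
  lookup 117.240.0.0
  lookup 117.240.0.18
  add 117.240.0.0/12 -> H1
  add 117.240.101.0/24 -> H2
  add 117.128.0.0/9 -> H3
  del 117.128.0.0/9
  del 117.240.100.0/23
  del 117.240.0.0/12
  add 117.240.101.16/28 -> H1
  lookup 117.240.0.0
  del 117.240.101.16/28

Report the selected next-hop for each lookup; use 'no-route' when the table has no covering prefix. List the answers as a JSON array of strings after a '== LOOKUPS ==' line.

Trace:
  + 117.240.0.0/12 (H1) depth=12
  + 117.240.100.0/23 (H1) depth=23
  lookup 117.240.100.20: bits 01110101111100000110010 walk d0:-→d1:-→d2:-→d3:-→d4:-→d5:-→d6:-→d7:-→d8:-→d9:-→d10:-→d11:-→d12:H1→d13:-→d14:-→d15:-→d16:-→d17:-→d18:-→d19:-→d20:-→d21:-→d22:-→d23:H1 -> H1
  + 115.32.160.0/20 (H1) depth=20
  + 117.240.0.0/13 (H0) depth=13
  lookup 117.243.129.167: bits 01110101111100 walk d0:-→d1:-→d2:-→d3:-→d4:-→d5:-→d6:-→d7:-→d8:-→d9:-→d10:-→d11:-→d12:H1→d13:H0→d14:- -> H0
  lookup 100.104.136.50: bits 011 walk d0:-→d1:-→d2:-→d3:- -> no-route
  + 117.240.0.0/16 (H0) depth=16
  lookup 117.240.0.0: bits 01110101111100000 walk d0:-→d1:-→d2:-→d3:-→d4:-→d5:-→d6:-→d7:-→d8:-→d9:-→d10:-→d11:-→d12:H1→d13:H0→d14:-→d15:-→d16:H0→d17:- -> H0
  + 117.240.101.30/32 (H3) depth=32
  lookup 117.240.101.30: bits 01110101111100000110010100011110 walk d0:-→d1:-→d2:-→d3:-→d4:-→d5:-→d6:-→d7:-→d8:-→d9:-→d10:-→d11:-→d12:H1→d13:H0→d14:-→d15:-→d16:H0→d17:-→d18:-→d19:-→d20:-→d21:-→d22:-→d23:H1→d24:-→d25:-→d26:-→d27:-→d28:-→d29:-→d30:-→d31:-→d32:H3 -> H3
  + 0.0.0.0/0 (H0) depth=0
  lookup 31.140.54.181: bits 0 walk d0:H0→d1:- -> H0
  + 117.240.101.0/24 (H1) depth=24
  lookup 117.240.0.113: bits 01110101111100000 walk d0:H0→d1:-→d2:-→d3:-→d4:-→d5:-→d6:-→d7:-→d8:-→d9:-→d10:-→d11:-→d12:H1→d13:H0→d14:-→d15:-→d16:H0→d17:- -> H0
  + 117.240.101.0/26 (H0) depth=26
  + 117.240.101.16/28 (H1) depth=28
  + 112.0.0.0/5 (H1) depth=5
  lookup 117.240.0.4: bits 01110101111100000 walk d0:H0→d1:-→d2:-→d3:-→d4:-→d5:H1→d6:-→d7:-→d8:-→d9:-→d10:-→d11:-→d12:H1→d13:H0→d14:-→d15:-→d16:H0→d17:- -> H0
  - 117.240.101.0/24 clear@24
  + 115.32.160.0/20 (H0) depth=20
  lookup 117.240.0.0: bits 01110101111100000 walk d0:H0→d1:-→d2:-→d3:-→d4:-→d5:H1→d6:-→d7:-→d8:-→d9:-→d10:-→d11:-→d12:H1→d13:H0→d14:-→d15:-→d16:H0→d17:- -> H0
  lookup 117.240.0.18: bits 01110101111100000 walk d0:H0→d1:-→d2:-→d3:-→d4:-→d5:H1→d6:-→d7:-→d8:-→d9:-→d10:-→d11:-→d12:H1→d13:H0→d14:-→d15:-→d16:H0→d17:- -> H0
  + 117.240.0.0/12 (H1) depth=12
  + 117.240.101.0/24 (H2) depth=24
  + 117.128.0.0/9 (H3) depth=9
  - 117.128.0.0/9 clear@9
  - 117.240.100.0/23 clear@23
  - 117.240.0.0/12 clear@12
  + 117.240.101.16/28 (H1) depth=28
  lookup 117.240.0.0: bits 01110101111100000 walk d0:H0→d1:-→d2:-→d3:-→d4:-→d5:H1→d6:-→d7:-→d8:-→d9:-→d10:-→d11:-→d12:-→d13:H0→d14:-→d15:-→d16:H0→d17:- -> H0
  - 117.240.101.16/28 clear@28

== LOOKUPS ==
["H1","H0","no-route","H0","H3","H0","H0","H0","H0","H0","H0"]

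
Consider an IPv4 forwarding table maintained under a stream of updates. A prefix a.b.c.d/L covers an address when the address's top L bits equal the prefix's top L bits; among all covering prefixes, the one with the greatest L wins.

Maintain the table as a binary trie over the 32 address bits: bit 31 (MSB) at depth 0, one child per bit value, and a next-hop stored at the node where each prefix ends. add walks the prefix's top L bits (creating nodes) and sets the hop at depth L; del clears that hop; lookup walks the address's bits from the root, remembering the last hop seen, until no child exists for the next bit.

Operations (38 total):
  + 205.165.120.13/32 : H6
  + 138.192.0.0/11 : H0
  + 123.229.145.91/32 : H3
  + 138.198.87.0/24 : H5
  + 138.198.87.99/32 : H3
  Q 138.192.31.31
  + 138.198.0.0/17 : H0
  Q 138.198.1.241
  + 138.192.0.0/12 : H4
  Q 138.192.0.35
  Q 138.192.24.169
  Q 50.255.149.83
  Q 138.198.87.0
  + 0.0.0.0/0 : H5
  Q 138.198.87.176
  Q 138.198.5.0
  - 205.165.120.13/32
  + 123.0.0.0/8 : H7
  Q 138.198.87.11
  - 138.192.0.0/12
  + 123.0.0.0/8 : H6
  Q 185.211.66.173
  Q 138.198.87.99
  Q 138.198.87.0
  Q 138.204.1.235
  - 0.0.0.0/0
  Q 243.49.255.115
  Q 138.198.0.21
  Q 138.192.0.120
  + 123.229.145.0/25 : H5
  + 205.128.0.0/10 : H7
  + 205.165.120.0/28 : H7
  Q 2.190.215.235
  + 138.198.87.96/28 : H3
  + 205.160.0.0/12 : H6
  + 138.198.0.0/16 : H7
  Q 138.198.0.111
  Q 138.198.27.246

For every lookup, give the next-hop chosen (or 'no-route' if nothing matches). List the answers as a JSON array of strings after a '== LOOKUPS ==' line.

Trace:
  add 205.165.120.13/32 -> H6 at depth 32
  add 138.192.0.0/11 -> H0 at depth 11
  add 123.229.145.91/32 -> H3 at depth 32
  add 138.198.87.0/24 -> H5 at depth 24
  add 138.198.87.99/32 -> H3 at depth 32
  ? 138.192.31.31  path d0:-→d1:-→d2:-→d3:-→d4:-→d5:-→d6:-→d7:-→d8:-→d9:-→d10:-→d11:H0→d12:-→d13:-  best=H0
  add 138.198.0.0/17 -> H0 at depth 17
  ? 138.198.1.241  path d0:-→d1:-→d2:-→d3:-→d4:-→d5:-→d6:-→d7:-→d8:-→d9:-→d10:-→d11:H0→d12:-→d13:-→d14:-→d15:-→d16:-→d17:H0  best=H0
  add 138.192.0.0/12 -> H4 at depth 12
  ? 138.192.0.35  path d0:-→d1:-→d2:-→d3:-→d4:-→d5:-→d6:-→d7:-→d8:-→d9:-→d10:-→d11:H0→d12:H4→d13:-  best=H4
  ? 138.192.24.169  path d0:-→d1:-→d2:-→d3:-→d4:-→d5:-→d6:-→d7:-→d8:-→d9:-→d10:-→d11:H0→d12:H4→d13:-  best=H4
  ? 50.255.149.83  path d0:-→d1:-  best=no-route
  ? 138.198.87.0  path d0:-→d1:-→d2:-→d3:-→d4:-→d5:-→d6:-→d7:-→d8:-→d9:-→d10:-→d11:H0→d12:H4→d13:-→d14:-→d15:-→d16:-→d17:H0→d18:-→d19:-→d20:-→d21:-→d22:-→d23:-→d24:H5→d25:-  best=H5
  add 0.0.0.0/0 -> H5 at depth 0
  ? 138.198.87.176  path d0:H5→d1:-→d2:-→d3:-→d4:-→d5:-→d6:-→d7:-→d8:-→d9:-→d10:-→d11:H0→d12:H4→d13:-→d14:-→d15:-→d16:-→d17:H0→d18:-→d19:-→d20:-→d21:-→d22:-→d23:-→d24:H5  best=H5
  ? 138.198.5.0  path d0:H5→d1:-→d2:-→d3:-→d4:-→d5:-→d6:-→d7:-→d8:-→d9:-→d10:-→d11:H0→d12:H4→d13:-→d14:-→d15:-→d16:-→d17:H0  best=H0
  del 205.165.120.13/32 (clear depth 32)
  add 123.0.0.0/8 -> H7 at depth 8
  ? 138.198.87.11  path d0:H5→d1:-→d2:-→d3:-→d4:-→d5:-→d6:-→d7:-→d8:-→d9:-→d10:-→d11:H0→d12:H4→d13:-→d14:-→d15:-→d16:-→d17:H0→d18:-→d19:-→d20:-→d21:-→d22:-→d23:-→d24:H5→d25:-  best=H5
  del 138.192.0.0/12 (clear depth 12)
  add 123.0.0.0/8 -> H6 at depth 8
  ? 185.211.66.173  path d0:H5→d1:-→d2:-  best=H5
  ? 138.198.87.99  path d0:H5→d1:-→d2:-→d3:-→d4:-→d5:-→d6:-→d7:-→d8:-→d9:-→d10:-→d11:H0→d12:-→d13:-→d14:-→d15:-→d16:-→d17:H0→d18:-→d19:-→d20:-→d21:-→d22:-→d23:-→d24:H5→d25:-→d26:-→d27:-→d28:-→d29:-→d30:-→d31:-→d32:H3  best=H3
  ? 138.198.87.0  path d0:H5→d1:-→d2:-→d3:-→d4:-→d5:-→d6:-→d7:-→d8:-→d9:-→d10:-→d11:H0→d12:-→d13:-→d14:-→d15:-→d16:-→d17:H0→d18:-→d19:-→d20:-→d21:-→d22:-→d23:-→d24:H5→d25:-  best=H5
  ? 138.204.1.235  path d0:H5→d1:-→d2:-→d3:-→d4:-→d5:-→d6:-→d7:-→d8:-→d9:-→d10:-→d11:H0→d12:-  best=H0
  del 0.0.0.0/0 (clear depth 0)
  ? 243.49.255.115  path d0:-→d1:-→d2:-  best=no-route
  ? 138.198.0.21  path d0:-→d1:-→d2:-→d3:-→d4:-→d5:-→d6:-→d7:-→d8:-→d9:-→d10:-→d11:H0→d12:-→d13:-→d14:-→d15:-→d16:-→d17:H0  best=H0
  ? 138.192.0.120  path d0:-→d1:-→d2:-→d3:-→d4:-→d5:-→d6:-→d7:-→d8:-→d9:-→d10:-→d11:H0→d12:-→d13:-  best=H0
  add 123.229.145.0/25 -> H5 at depth 25
  add 205.128.0.0/10 -> H7 at depth 10
  add 205.165.120.0/28 -> H7 at depth 28
  ? 2.190.215.235  path d0:-→d1:-  best=no-route
  add 138.198.87.96/28 -> H3 at depth 28
  add 205.160.0.0/12 -> H6 at depth 12
  add 138.198.0.0/16 -> H7 at depth 16
  ? 138.198.0.111  path d0:-→d1:-→d2:-→d3:-→d4:-→d5:-→d6:-→d7:-→d8:-→d9:-→d10:-→d11:H0→d12:-→d13:-→d14:-→d15:-→d16:H7→d17:H0  best=H0
  ? 138.198.27.246  path d0:-→d1:-→d2:-→d3:-→d4:-→d5:-→d6:-→d7:-→d8:-→d9:-→d10:-→d11:H0→d12:-→d13:-→d14:-→d15:-→d16:H7→d17:H0  best=H0

== LOOKUPS ==
["H0","H0","H4","H4","no-route","H5","H5","H0","H5","H5","H3","H5","H0","no-route","H0","H0","no-route","H0","H0"]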